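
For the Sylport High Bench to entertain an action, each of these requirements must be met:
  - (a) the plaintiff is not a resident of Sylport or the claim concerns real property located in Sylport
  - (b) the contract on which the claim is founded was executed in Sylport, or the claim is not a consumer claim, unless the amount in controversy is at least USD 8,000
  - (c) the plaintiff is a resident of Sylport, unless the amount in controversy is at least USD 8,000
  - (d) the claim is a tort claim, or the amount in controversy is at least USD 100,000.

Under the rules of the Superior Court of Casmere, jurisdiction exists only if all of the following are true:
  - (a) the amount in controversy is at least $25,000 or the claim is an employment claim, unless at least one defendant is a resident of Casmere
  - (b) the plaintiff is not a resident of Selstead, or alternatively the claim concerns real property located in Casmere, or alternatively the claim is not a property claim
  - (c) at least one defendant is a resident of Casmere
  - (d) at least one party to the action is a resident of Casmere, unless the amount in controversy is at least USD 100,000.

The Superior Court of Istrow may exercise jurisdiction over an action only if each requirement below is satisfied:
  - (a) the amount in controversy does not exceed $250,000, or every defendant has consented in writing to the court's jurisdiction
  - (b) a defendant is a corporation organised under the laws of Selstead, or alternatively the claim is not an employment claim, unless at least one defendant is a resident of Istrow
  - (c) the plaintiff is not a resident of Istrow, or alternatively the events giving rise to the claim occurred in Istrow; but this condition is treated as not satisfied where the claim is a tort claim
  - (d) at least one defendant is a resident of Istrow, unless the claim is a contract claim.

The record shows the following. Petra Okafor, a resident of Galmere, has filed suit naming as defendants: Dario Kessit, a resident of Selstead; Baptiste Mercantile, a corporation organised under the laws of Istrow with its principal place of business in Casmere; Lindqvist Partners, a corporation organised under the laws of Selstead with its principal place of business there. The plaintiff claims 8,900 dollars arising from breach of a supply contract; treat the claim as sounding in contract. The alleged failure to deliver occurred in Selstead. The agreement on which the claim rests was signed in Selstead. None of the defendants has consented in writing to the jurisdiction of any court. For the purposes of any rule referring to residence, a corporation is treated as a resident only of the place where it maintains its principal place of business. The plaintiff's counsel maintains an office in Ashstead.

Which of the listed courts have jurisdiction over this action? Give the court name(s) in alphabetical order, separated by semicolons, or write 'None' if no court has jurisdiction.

the Superior Court of Casmere; the Superior Court of Istrow

The Sylport High Bench:
  (a) The plaintiff resides in Galmere, which is not Sylport, which satisfies one of the alternatives. Met.
  (b) The claim is a contract claim, not a consumer claim, which satisfies one of the alternatives. Condition met.
  (c) The plaintiff resides in Galmere, not Sylport. The proviso rescues it, though: the amount in controversy is $8,900, which meets the $8,000 floor. Met.
  (d) The claim is a contract claim, not a tort claim; the amount in controversy is 8,900 dollars, below the $100,000 floor — every alternative fails. Not satisfied.
  → Not every requirement is met — no jurisdiction.
The Superior Court of Casmere:
  (a) The amount in controversy is 8,900 dollars, below the USD 25,000 floor; the claim is a contract claim, not an employment claim — every alternative fails. However, Baptiste Mercantile resides in Casmere, so the 'unless' proviso supplies this condition. Condition met.
  (b) The plaintiff resides in Galmere, which is not Selstead, so this disjunct is met. Condition met.
  (c) Baptiste Mercantile resides in Casmere. Met.
  (d) Baptiste Mercantile resides in Casmere. Met.
  → All conditions met; jurisdiction exists.
The Superior Court of Istrow:
  (a) The amount in controversy is $8,900, within the 250,000 dollars ceiling, so this disjunct is met. Satisfied.
  (b) Lindqvist Partners is organised under the laws of Selstead, so one alternative holds. Met.
  (c) The plaintiff resides in Galmere, which is not Istrow, which satisfies one of the alternatives. And the carve-out is inapplicable — the claim is a contract claim, not a tort claim. Satisfied.
  (d) No defendant resides in Istrow (they reside in Selstead, Casmere, Selstead). The proviso rescues it, though: the claim is a contract claim. Satisfied.
  → Jurisdiction lies.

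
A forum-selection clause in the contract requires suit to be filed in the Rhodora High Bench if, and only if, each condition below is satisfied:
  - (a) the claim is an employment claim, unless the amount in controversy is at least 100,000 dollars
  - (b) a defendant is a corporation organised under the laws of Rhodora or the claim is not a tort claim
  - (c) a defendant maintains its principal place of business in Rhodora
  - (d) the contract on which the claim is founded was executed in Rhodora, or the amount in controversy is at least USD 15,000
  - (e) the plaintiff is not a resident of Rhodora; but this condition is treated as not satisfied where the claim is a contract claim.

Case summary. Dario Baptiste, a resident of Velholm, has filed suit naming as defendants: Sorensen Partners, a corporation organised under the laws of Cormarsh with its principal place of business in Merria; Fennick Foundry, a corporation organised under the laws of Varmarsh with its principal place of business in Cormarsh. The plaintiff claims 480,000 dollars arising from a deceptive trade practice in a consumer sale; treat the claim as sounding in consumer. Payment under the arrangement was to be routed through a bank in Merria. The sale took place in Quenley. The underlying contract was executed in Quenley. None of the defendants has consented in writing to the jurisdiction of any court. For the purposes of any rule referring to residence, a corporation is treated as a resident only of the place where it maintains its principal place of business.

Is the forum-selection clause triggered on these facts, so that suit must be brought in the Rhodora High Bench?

No

The Rhodora High Bench:
  (a) The claim is a consumer claim, not an employment claim. However, the amount in controversy is $480,000, which meets the $100,000 floor, so the 'unless' proviso supplies this condition. Condition met.
  (b) The claim is a consumer claim, not a tort claim, so one alternative holds. Met.
  (c) The corporate defendant(s) have their principal place of business in Cormarsh, Merria, not Rhodora. Condition not met.
  (d) The amount in controversy is $480,000, which meets the USD 15,000 floor — that alternative is enough. Condition met.
  (e) The plaintiff resides in Velholm, which is not Rhodora. And the carve-out is inapplicable — the claim is a consumer claim, not a contract claim. Satisfied.
  → The clause does not apply.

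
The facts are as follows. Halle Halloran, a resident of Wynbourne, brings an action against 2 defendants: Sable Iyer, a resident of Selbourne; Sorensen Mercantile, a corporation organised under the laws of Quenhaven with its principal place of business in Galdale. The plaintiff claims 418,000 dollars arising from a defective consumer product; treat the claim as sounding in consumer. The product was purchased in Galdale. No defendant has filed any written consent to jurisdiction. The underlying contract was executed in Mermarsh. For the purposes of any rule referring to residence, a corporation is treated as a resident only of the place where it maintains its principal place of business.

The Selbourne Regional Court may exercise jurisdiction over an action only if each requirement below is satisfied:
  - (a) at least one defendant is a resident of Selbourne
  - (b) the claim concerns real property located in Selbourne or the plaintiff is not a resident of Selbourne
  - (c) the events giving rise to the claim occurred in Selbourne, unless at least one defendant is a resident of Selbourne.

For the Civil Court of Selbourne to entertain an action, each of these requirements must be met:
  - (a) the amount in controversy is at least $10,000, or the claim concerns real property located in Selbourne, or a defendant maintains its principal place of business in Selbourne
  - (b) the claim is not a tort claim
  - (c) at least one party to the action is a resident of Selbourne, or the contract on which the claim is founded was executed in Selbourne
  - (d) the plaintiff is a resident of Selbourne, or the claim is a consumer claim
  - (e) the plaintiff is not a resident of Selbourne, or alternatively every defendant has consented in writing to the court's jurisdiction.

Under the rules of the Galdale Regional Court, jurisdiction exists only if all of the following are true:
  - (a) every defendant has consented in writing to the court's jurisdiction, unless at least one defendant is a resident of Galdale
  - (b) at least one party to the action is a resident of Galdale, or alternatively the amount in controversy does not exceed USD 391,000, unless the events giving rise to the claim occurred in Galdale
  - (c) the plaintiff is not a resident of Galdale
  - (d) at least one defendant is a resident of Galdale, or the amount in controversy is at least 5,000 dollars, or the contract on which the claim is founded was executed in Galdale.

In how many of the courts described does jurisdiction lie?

The Selbourne Regional Court:
  (a) Sable Iyer resides in Selbourne. Satisfied.
  (b) The plaintiff resides in Wynbourne, which is not Selbourne — that alternative is enough. Met.
  (c) The operative events occurred in Galdale, not Selbourne. The proviso rescues it, though: Sable Iyer resides in Selbourne. Satisfied.
  → All conditions met; jurisdiction exists.
The Civil Court of Selbourne:
  (a) The amount in controversy is 418,000 dollars, which meets the $10,000 floor, so one alternative holds. Satisfied.
  (b) The claim is a consumer claim, not a tort claim. Condition met.
  (c) Sable Iyer resides in Selbourne, which satisfies one of the alternatives. Satisfied.
  (d) The claim is a consumer claim, which satisfies one of the alternatives. Condition met.
  (e) The plaintiff resides in Wynbourne, which is not Selbourne, so this disjunct is met. Condition met.
  → The court has jurisdiction.
The Galdale Regional Court:
  (a) No such written consent has been filed. The proviso rescues it, though: Sorensen Mercantile resides in Galdale. Satisfied.
  (b) Sorensen Mercantile resides in Galdale, so one alternative holds. Satisfied.
  (c) The plaintiff resides in Wynbourne, which is not Galdale. Met.
  (d) Sorensen Mercantile resides in Galdale, which satisfies one of the alternatives. Satisfied.
  → Every requirement is satisfied — jurisdiction.
Courts with jurisdiction: the Selbourne Regional Court, the Civil Court of Selbourne, the Galdale Regional Court — 3 in total.

3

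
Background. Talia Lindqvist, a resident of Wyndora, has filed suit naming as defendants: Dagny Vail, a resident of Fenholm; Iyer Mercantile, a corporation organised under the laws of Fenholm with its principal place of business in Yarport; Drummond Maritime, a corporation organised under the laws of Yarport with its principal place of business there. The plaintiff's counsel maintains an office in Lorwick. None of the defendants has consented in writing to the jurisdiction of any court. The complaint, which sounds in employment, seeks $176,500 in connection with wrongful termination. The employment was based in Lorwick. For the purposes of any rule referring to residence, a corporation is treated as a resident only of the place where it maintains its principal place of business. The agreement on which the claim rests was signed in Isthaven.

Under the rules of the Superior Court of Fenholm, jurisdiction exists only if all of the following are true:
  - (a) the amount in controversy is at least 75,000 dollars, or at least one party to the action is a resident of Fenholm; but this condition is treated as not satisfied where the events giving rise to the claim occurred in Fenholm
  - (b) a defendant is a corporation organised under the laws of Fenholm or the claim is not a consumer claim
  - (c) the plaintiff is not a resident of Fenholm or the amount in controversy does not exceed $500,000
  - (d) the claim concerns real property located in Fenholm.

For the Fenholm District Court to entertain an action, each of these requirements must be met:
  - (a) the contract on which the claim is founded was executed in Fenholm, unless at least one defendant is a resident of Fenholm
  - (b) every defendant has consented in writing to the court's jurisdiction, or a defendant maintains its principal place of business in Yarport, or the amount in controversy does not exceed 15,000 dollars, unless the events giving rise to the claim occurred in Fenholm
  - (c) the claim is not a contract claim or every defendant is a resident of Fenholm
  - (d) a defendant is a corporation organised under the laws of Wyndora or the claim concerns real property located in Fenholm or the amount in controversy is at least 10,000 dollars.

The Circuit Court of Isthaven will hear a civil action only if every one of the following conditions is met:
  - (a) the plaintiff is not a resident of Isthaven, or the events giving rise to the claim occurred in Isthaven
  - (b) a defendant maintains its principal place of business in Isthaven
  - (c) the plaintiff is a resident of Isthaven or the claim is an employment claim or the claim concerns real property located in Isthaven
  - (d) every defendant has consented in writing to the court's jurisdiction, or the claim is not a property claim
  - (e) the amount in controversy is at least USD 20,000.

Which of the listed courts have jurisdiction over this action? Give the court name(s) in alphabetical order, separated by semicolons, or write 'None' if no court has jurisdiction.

The Superior Court of Fenholm:
  (a) The amount in controversy is USD 176,500, which meets the 75,000 dollars floor, so this disjunct is met. The exception is not triggered, since the operative events occurred in Lorwick, not Fenholm. Condition met.
  (b) Iyer Mercantile is organised under the laws of Fenholm, which satisfies one of the alternatives. Met.
  (c) The plaintiff resides in Wyndora, which is not Fenholm, so one alternative holds. Condition met.
  (d) The claim does not concern real property. Not satisfied.
  → The court lacks jurisdiction.
The Fenholm District Court:
  (a) The contract was executed in Isthaven, not Fenholm. However, Dagny Vail resides in Fenholm, so the 'unless' proviso supplies this condition. Met.
  (b) Iyer Mercantile has its principal place of business in Yarport, so this disjunct is met. Condition met.
  (c) The claim is an employment claim, not a contract claim — that alternative is enough. Satisfied.
  (d) The amount in controversy is $176,500, which meets the $10,000 floor, so this disjunct is met. Condition met.
  → Jurisdiction lies.
The Circuit Court of Isthaven:
  (a) The plaintiff resides in Wyndora, which is not Isthaven, which satisfies one of the alternatives. Met.
  (b) The corporate defendant(s) have their principal place of business in Yarport, not Isthaven. Fails.
  (c) The claim is an employment claim, so this disjunct is met. Met.
  (d) The claim is an employment claim, not a property claim, so one alternative holds. Met.
  (e) The amount in controversy is USD 176,500, which meets the USD 20,000 floor. Met.
  → At least one condition fails; no jurisdiction.

the Fenholm District Court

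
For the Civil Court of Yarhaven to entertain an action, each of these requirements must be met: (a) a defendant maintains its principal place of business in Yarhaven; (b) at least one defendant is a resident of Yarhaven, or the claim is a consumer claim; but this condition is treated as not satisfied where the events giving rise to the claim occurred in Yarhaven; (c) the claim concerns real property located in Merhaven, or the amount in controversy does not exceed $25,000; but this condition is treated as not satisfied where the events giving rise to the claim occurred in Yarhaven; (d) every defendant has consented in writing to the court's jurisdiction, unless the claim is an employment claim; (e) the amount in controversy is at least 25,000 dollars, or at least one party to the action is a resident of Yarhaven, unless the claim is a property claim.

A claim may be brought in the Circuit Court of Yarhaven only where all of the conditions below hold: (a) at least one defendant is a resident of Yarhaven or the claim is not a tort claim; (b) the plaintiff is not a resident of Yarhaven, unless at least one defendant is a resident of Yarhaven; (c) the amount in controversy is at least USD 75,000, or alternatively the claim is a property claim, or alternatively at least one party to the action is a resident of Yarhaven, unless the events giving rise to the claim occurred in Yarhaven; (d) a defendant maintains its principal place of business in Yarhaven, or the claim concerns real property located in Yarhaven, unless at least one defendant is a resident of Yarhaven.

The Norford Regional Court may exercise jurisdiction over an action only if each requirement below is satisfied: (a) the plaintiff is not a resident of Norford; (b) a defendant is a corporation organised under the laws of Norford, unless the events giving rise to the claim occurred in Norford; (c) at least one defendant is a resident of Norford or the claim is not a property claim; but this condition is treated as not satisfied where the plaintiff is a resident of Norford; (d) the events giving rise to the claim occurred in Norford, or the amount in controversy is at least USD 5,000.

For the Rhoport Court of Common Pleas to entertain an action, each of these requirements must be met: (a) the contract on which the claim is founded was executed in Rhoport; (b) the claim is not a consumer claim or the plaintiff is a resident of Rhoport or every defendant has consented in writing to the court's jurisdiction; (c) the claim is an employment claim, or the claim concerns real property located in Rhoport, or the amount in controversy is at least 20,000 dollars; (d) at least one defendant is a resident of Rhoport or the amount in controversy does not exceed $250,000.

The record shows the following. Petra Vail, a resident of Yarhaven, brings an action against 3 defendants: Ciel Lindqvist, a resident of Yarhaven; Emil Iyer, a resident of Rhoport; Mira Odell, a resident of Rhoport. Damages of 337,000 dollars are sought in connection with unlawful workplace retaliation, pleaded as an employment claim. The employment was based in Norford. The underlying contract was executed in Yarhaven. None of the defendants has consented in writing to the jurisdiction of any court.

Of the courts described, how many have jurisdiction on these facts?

The Civil Court of Yarhaven:
  (a) No defendant is a corporation. Fails.
  (b) Ciel Lindqvist resides in Yarhaven — that alternative is enough. The carve-out does not apply: the operative events occurred in Norford, not Yarhaven. Satisfied.
  (c) The claim does not concern real property; the amount in controversy is $337,000, above the 25,000 dollars ceiling — none of the alternatives is met. Not met.
  (d) No such written consent has been filed. But the claim is an employment claim, and the 'unless' clause therefore excuses the requirement. Condition met.
  (e) The amount in controversy is $337,000, which meets the USD 25,000 floor, so this disjunct is met. Condition met.
  → The court lacks jurisdiction.
The Circuit Court of Yarhaven:
  (a) Ciel Lindqvist resides in Yarhaven, so one alternative holds. Condition met.
  (b) The plaintiff resides in Yarhaven. The proviso rescues it, though: Ciel Lindqvist resides in Yarhaven. Met.
  (c) The amount in controversy is 337,000 dollars, which meets the $75,000 floor, so one alternative holds. Condition met.
  (d) No defendant is a corporation; the claim does not concern real property — no alternative holds. However, Ciel Lindqvist resides in Yarhaven, so the 'unless' proviso supplies this condition. Condition met.
  → All conditions met; jurisdiction exists.
The Norford Regional Court:
  (a) The plaintiff resides in Yarhaven, which is not Norford. Satisfied.
  (b) No defendant is a corporation. However, the operative events occurred in Norford, so the 'unless' proviso supplies this condition. Condition met.
  (c) The claim is an employment claim, not a property claim — that alternative is enough. The carve-out does not apply: the plaintiff resides in Yarhaven, not Norford. Condition met.
  (d) The operative events occurred in Norford, which satisfies one of the alternatives. Met.
  → All conditions met; jurisdiction exists.
The Rhoport Court of Common Pleas:
  (a) The contract was executed in Yarhaven, not Rhoport. Fails.
  (b) The claim is an employment claim, not a consumer claim, so this disjunct is met. Satisfied.
  (c) The claim is an employment claim, so one alternative holds. Condition met.
  (d) Emil Iyer resides in Rhoport, so one alternative holds. Satisfied.
  → The court lacks jurisdiction.
Courts with jurisdiction: the Circuit Court of Yarhaven, the Norford Regional Court — 2 in total.

2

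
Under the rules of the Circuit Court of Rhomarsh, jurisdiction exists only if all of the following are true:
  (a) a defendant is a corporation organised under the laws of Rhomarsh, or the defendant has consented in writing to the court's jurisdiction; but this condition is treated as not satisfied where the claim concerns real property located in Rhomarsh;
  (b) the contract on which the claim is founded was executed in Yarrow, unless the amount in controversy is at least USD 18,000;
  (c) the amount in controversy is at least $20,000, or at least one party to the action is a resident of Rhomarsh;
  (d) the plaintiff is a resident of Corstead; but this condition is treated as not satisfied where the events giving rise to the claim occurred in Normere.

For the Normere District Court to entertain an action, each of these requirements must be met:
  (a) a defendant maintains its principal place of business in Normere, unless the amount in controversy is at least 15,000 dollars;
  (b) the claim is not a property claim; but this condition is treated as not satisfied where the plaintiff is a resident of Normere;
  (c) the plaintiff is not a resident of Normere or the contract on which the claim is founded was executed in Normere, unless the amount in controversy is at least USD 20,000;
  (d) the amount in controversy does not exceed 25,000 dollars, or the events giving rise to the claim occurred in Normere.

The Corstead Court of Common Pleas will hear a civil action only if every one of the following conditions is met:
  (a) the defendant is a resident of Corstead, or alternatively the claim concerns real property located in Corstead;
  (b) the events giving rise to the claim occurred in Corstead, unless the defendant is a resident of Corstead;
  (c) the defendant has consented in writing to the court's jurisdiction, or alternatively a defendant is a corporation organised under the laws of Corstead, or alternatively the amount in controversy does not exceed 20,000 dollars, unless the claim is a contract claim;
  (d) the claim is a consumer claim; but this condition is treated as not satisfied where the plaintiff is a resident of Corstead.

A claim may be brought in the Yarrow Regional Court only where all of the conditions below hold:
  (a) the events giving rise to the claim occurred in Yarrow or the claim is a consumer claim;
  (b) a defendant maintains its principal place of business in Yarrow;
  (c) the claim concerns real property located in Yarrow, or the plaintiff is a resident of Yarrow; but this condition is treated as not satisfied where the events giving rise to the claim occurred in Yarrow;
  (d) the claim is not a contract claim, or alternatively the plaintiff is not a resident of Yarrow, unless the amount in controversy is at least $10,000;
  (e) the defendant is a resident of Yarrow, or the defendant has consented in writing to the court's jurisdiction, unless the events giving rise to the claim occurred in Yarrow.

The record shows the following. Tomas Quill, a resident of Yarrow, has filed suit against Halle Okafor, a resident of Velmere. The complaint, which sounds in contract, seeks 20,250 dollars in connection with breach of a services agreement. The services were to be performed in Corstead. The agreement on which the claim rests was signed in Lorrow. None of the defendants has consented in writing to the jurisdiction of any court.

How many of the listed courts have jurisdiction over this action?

The Circuit Court of Rhomarsh:
  (a) No defendant is a corporation; no such written consent has been filed — no alternative holds. Not satisfied.
  (b) The contract was executed in Lorrow, not Yarrow. However, the amount in controversy is 20,250 dollars, which meets the USD 18,000 floor, so the 'unless' proviso supplies this condition. Condition met.
  (c) The amount in controversy is 20,250 dollars, which meets the 20,000 dollars floor, so one alternative holds. Satisfied.
  (d) The plaintiff resides in Yarrow, not Corstead. Condition not met.
  → Not every requirement is met — no jurisdiction.
The Normere District Court:
  (a) No defendant is a corporation. But the amount in controversy is 20,250 dollars, which meets the 15,000 dollars floor, and the 'unless' clause therefore excuses the requirement. Met.
  (b) The claim is a contract claim, not a property claim. The exception is not triggered, since the plaintiff resides in Yarrow, not Normere. Satisfied.
  (c) The plaintiff resides in Yarrow, which is not Normere — that alternative is enough. Met.
  (d) The amount in controversy is USD 20,250, within the 25,000 dollars ceiling — that alternative is enough. Satisfied.
  → All conditions met; jurisdiction exists.
The Corstead Court of Common Pleas:
  (a) The defendant resides in Velmere, not Corstead; the claim does not concern real property — every alternative fails. Not met.
  (b) The operative events occurred in Corstead. Condition met.
  (c) No such written consent has been filed; no defendant is a corporation; the amount in controversy is USD 20,250, above the USD 20,000 ceiling — none of the alternatives is met. However, the claim is a contract claim, so the 'unless' proviso supplies this condition. Condition met.
  (d) The claim is a contract claim, not a consumer claim. Not satisfied.
  → Not every requirement is met — no jurisdiction.
The Yarrow Regional Court:
  (a) The operative events occurred in Corstead, not Yarrow; the claim is a contract claim, not a consumer claim — every alternative fails. Fails.
  (b) No defendant is a corporation. Not satisfied.
  (c) The plaintiff resides in Yarrow — that alternative is enough. And the carve-out is inapplicable — the operative events occurred in Corstead, not Yarrow. Condition met.
  (d) The claim is a contract claim; the plaintiff resides in Yarrow — no alternative holds. The proviso rescues it, though: the amount in controversy is 20,250 dollars, which meets the $10,000 floor. Met.
  (e) The defendant resides in Velmere, not Yarrow; no such written consent has been filed — no alternative holds. And the operative events occurred in Corstead, not Yarrow, so the proviso does not save it. Not satisfied.
  → Not every requirement is met — no jurisdiction.
Courts with jurisdiction: the Normere District Court — 1 in total.

1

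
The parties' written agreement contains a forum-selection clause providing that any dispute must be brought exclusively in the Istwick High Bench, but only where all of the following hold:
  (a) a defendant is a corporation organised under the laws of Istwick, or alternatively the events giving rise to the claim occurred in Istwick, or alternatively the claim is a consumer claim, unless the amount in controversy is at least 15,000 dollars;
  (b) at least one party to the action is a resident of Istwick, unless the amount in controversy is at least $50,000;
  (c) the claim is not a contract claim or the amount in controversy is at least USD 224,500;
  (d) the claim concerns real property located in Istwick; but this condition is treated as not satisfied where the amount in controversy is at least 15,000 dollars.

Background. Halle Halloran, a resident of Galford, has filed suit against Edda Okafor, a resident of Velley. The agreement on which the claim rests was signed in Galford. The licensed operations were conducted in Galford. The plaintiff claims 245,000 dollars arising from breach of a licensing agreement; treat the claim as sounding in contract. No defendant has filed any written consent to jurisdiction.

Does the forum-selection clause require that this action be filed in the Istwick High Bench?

No

The Istwick High Bench:
  (a) No defendant is a corporation; the operative events occurred in Galford, not Istwick; the claim is a contract claim, not a consumer claim — none of the alternatives is met. But the amount in controversy is 245,000 dollars, which meets the USD 15,000 floor, and the 'unless' clause therefore excuses the requirement. Met.
  (b) No party resides in Istwick. The proviso rescues it, though: the amount in controversy is 245,000 dollars, which meets the $50,000 floor. Satisfied.
  (c) The amount in controversy is $245,000, which meets the $224,500 floor — that alternative is enough. Satisfied.
  (d) The claim does not concern real property. Condition not met.
  → Forum clause is not triggered.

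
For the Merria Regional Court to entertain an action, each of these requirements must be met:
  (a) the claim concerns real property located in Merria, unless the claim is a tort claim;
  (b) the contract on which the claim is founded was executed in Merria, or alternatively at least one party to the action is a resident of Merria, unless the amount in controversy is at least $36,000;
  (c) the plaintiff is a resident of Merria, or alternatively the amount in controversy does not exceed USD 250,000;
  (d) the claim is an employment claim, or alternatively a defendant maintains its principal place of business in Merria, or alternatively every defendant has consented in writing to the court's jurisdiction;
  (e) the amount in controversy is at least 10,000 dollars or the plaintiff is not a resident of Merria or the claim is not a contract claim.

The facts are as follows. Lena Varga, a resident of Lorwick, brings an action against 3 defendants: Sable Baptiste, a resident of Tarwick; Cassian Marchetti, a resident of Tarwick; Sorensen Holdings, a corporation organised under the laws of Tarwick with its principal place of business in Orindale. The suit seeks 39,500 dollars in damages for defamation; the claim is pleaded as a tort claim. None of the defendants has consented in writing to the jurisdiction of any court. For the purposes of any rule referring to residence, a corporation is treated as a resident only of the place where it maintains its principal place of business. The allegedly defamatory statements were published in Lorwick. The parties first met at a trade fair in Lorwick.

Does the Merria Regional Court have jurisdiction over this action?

The Merria Regional Court:
  (a) The claim does not concern real property. However, the claim is a tort claim, so the 'unless' proviso supplies this condition. Condition met.
  (b) No contract (and hence no place of execution) is alleged; no party resides in Merria — every alternative fails. However, the amount in controversy is $39,500, which meets the USD 36,000 floor, so the 'unless' proviso supplies this condition. Satisfied.
  (c) The amount in controversy is $39,500, within the $250,000 ceiling, so one alternative holds. Met.
  (d) The claim is a tort claim, not an employment claim; the corporate defendant(s) have their principal place of business in Orindale, not Merria; no such written consent has been filed — no alternative holds. Condition not met.
  (e) The amount in controversy is $39,500, which meets the USD 10,000 floor — that alternative is enough. Satisfied.
  → No jurisdiction.

No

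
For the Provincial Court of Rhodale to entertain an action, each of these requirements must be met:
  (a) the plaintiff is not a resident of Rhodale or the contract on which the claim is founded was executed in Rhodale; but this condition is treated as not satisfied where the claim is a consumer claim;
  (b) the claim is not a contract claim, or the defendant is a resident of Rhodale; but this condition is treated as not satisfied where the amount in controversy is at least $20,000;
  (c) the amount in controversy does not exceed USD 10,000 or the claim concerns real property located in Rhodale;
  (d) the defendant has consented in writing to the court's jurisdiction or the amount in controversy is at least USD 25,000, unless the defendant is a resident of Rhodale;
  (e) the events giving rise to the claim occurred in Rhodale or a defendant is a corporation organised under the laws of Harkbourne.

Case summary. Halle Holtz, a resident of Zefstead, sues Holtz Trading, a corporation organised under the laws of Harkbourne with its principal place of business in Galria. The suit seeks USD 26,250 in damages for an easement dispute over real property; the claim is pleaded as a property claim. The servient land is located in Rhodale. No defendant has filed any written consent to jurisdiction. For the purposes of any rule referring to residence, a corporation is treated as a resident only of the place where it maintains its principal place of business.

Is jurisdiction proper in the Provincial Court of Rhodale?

The Provincial Court of Rhodale:
  (a) The plaintiff resides in Zefstead, which is not Rhodale, which satisfies one of the alternatives. The exception is not triggered, since the claim is a property claim, not a consumer claim. Condition met.
  (b) The claim is a property claim, not a contract claim, so this disjunct is met. But the amount in controversy is 26,250 dollars, which meets the $20,000 floor, triggering the carve-out and defeating this condition. Not satisfied.
  (c) The property lies in Rhodale — that alternative is enough. Satisfied.
  (d) The amount in controversy is USD 26,250, which meets the 25,000 dollars floor, so this disjunct is met. Condition met.
  (e) The operative events occurred in Rhodale, so one alternative holds. Satisfied.
  → At least one condition fails; no jurisdiction.

No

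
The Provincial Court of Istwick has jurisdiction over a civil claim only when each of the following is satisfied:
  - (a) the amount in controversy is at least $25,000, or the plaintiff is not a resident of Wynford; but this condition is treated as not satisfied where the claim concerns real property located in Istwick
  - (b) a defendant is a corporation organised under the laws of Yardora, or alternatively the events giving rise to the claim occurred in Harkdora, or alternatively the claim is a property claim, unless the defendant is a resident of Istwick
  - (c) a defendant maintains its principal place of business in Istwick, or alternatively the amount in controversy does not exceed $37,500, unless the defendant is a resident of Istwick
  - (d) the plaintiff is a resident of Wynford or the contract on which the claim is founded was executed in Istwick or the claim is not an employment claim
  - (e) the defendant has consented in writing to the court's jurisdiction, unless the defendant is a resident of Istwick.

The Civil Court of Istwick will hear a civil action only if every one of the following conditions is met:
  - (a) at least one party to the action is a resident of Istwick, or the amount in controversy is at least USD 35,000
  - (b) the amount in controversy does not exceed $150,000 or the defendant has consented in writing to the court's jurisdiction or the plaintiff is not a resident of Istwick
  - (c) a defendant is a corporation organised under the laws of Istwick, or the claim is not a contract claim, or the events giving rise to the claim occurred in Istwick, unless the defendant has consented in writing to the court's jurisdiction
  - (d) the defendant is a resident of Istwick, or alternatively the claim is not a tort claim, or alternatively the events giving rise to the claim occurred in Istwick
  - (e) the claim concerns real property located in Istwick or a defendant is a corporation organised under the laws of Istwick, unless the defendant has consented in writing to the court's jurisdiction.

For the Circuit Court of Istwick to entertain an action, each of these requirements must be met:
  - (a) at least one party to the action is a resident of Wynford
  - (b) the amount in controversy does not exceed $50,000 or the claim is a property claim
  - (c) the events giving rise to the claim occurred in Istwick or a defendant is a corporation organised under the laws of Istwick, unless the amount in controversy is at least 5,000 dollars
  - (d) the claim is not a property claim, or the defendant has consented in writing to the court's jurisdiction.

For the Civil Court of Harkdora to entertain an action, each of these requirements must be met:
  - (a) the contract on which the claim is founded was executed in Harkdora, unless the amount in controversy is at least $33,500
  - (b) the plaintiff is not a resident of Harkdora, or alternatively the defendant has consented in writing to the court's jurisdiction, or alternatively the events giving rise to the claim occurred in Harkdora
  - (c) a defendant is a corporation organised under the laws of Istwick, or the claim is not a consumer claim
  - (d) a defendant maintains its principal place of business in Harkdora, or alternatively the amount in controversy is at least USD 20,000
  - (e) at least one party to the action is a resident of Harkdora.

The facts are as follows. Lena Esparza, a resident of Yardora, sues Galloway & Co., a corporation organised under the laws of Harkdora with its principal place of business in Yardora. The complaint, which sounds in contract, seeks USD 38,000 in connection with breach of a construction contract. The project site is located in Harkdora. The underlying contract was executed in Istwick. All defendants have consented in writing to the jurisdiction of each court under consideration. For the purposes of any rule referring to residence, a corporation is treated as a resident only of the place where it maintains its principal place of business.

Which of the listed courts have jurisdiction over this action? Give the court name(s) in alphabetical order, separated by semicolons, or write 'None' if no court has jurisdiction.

The Provincial Court of Istwick:
  (a) The amount in controversy is $38,000, which meets the $25,000 floor, which satisfies one of the alternatives. The exception is not triggered, since the claim does not concern real property. Condition met.
  (b) The operative events occurred in Harkdora — that alternative is enough. Met.
  (c) The corporate defendant(s) have their principal place of business in Yardora, not Istwick; the amount in controversy is $38,000, above the 37,500 dollars ceiling — no alternative holds. The proviso offers no rescue either, since the defendant resides in Yardora, not Istwick. Not met.
  (d) The contract was executed in Istwick — that alternative is enough. Satisfied.
  (e) Every defendant has filed written consent. Satisfied.
  → Not every requirement is met — no jurisdiction.
The Civil Court of Istwick:
  (a) The amount in controversy is $38,000, which meets the 35,000 dollars floor, which satisfies one of the alternatives. Satisfied.
  (b) The amount in controversy is $38,000, within the USD 150,000 ceiling, so one alternative holds. Satisfied.
  (c) The corporate defendant(s) are organised in Harkdora, not Istwick; the claim is a contract claim; the operative events occurred in Harkdora, not Istwick — no alternative holds. But every defendant has filed written consent, and the 'unless' clause therefore excuses the requirement. Met.
  (d) The claim is a contract claim, not a tort claim, so this disjunct is met. Met.
  (e) The claim does not concern real property; the corporate defendant(s) are organised in Harkdora, not Istwick — every alternative fails. But every defendant has filed written consent, and the 'unless' clause therefore excuses the requirement. Condition met.
  → Every requirement is satisfied — jurisdiction.
The Circuit Court of Istwick:
  (a) No party resides in Wynford. Not met.
  (b) The amount in controversy is 38,000 dollars, within the $50,000 ceiling, so this disjunct is met. Satisfied.
  (c) The operative events occurred in Harkdora, not Istwick; the corporate defendant(s) are organised in Harkdora, not Istwick — none of the alternatives is met. But the amount in controversy is USD 38,000, which meets the USD 5,000 floor, and the 'unless' clause therefore excuses the requirement. Satisfied.
  (d) The claim is a contract claim, not a property claim, so this disjunct is met. Met.
  → The court lacks jurisdiction.
The Civil Court of Harkdora:
  (a) The contract was executed in Istwick, not Harkdora. However, the amount in controversy is $38,000, which meets the $33,500 floor, so the 'unless' proviso supplies this condition. Met.
  (b) The plaintiff resides in Yardora, which is not Harkdora, so one alternative holds. Met.
  (c) The claim is a contract claim, not a consumer claim, so this disjunct is met. Met.
  (d) The amount in controversy is USD 38,000, which meets the 20,000 dollars floor — that alternative is enough. Satisfied.
  (e) No party resides in Harkdora. Condition not met.
  → At least one condition fails; no jurisdiction.

the Civil Court of Istwick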